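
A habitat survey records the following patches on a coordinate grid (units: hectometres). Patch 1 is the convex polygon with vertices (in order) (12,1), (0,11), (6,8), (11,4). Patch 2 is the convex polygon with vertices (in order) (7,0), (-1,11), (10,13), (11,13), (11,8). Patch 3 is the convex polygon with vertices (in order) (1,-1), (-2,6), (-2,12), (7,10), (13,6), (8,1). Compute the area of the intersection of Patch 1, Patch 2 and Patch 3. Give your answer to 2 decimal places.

12.56

The intersection is the polygon with vertices (6,8), (9.571,5.143), (8.823,3.647), (0,11).
By the shoelace formula its area is 12.56.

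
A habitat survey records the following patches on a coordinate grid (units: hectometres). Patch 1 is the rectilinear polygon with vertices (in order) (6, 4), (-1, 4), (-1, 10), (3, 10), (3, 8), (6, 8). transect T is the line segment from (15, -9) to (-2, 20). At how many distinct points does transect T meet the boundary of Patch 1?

2

The segment meets the boundary at (5.034,8), (6,6.353).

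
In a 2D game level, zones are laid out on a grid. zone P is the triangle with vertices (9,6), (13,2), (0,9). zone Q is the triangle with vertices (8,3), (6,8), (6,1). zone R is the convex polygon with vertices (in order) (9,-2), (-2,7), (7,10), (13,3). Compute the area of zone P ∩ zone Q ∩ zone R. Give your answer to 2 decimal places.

1.04

The intersection is the polygon with vertices (6,7), (6.462,6.846), (7.137,5.157), (6,5.769).
By the shoelace formula its area is 1.04.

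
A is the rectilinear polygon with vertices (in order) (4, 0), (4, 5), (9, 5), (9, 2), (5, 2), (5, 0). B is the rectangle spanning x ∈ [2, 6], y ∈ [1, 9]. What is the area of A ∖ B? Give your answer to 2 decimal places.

|A| = 17, |A∩B| = 7.
|A ∖ B| = |A| − |A∩B| = 17 − 7 = 10.00.

10.00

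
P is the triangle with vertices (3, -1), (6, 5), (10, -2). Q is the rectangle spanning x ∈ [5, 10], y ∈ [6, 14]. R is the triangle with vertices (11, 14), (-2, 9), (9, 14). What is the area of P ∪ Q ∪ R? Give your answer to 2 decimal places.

By inclusion–exclusion:
Individual areas: |P| = 22.5, |Q| = 40, |R| = 5.
|P∩Q| = 0.
|P∩R| = 0.
|Q∩R| = 3.0944.
|P∩Q∩R| = 0.
|P ∪ Q ∪ R| = 67.5 − 3.0944 + 0 = 64.41.

64.41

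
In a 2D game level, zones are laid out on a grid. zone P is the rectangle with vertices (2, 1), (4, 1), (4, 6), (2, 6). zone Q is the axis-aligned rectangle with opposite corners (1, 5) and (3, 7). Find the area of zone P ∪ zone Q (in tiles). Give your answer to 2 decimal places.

13.00

By inclusion–exclusion:
Individual areas: |zone P| = 10, |zone Q| = 4.
|zone P∩zone Q|: x∈[2,3], y∈[5,6] → 1·1 = 1.
|zone P ∪ zone Q| = 14 − 1 = 13.00.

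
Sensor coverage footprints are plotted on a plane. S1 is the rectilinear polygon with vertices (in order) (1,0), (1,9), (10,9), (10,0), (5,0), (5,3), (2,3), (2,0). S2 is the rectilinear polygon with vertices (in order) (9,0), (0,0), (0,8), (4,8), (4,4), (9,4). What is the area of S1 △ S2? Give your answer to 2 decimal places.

|S1| = 72, |S2| = 52, |S1∩S2| = 35.
|S1 △ S2| = |S1| + |S2| − 2·|S1∩S2| = 72 + 52 − 70 = 54.00.

54.00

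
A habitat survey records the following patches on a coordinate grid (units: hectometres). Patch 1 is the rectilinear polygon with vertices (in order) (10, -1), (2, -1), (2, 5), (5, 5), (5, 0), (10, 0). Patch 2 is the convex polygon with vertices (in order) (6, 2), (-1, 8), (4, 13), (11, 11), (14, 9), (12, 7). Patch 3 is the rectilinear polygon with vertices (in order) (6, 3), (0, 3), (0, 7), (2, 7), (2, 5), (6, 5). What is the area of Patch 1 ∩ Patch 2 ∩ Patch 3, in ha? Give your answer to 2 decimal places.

2.67

The intersection is the polygon with vertices (5,3), (4.833,3), (2.5,5), (5,5).
By the shoelace formula its area is 2.67.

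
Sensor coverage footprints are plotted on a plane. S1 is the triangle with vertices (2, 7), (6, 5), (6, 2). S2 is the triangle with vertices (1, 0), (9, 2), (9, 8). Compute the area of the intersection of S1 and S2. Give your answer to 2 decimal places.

2.00

The intersection is the polygon with vertices (6,2), (4.667,3.667), (6,5).
By the shoelace formula its area is 2.00.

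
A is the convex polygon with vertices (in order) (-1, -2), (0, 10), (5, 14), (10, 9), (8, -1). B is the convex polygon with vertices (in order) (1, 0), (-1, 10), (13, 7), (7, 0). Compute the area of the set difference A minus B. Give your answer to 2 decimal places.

|A| = 127, |A∩B| = 76.3572.
|A ∖ B| = |A| − |A∩B| = 127 − 76.3572 = 50.64.

50.64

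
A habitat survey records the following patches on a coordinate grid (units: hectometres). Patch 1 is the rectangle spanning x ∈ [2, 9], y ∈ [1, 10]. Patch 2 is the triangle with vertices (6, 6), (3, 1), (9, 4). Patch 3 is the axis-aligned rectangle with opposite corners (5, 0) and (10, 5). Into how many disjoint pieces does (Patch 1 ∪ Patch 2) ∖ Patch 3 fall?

1

(Patch 1 ∪ Patch 2) ∖ Patch 3 is a single connected region.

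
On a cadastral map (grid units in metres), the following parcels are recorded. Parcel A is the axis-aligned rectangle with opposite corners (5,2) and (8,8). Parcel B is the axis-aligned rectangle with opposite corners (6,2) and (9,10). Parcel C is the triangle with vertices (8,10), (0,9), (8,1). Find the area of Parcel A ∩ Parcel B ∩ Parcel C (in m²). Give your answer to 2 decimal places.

11.50

The intersection is the polygon with vertices (8,2), (7,2), (6,3), (6,8), (8,8).
By the shoelace formula its area is 11.50.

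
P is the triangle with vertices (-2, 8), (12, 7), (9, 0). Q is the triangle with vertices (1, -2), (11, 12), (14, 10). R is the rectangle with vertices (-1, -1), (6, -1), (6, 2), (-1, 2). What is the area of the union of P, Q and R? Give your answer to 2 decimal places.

88.28

By inclusion–exclusion:
Individual areas: |P| = 50.5, |Q| = 31, |R| = 21.
|P∩Q| = 11.453.
|P∩R| = 0.
|Q∩R| = 2.7679.
|P∩Q∩R| = 0.
|P ∪ Q ∪ R| = 102.5 − 14.2209 + 0 = 88.28.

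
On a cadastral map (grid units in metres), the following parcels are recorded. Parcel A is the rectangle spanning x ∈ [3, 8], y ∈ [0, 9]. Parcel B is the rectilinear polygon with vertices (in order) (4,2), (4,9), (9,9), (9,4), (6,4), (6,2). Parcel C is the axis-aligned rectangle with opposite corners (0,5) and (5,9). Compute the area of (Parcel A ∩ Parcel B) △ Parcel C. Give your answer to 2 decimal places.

36.00

|Parcel A ∩ Parcel B| = 24.
|(Parcel A ∩ Parcel B) ∩ Parcel C| = 4.
|(Parcel A ∩ Parcel B) △ Parcel C| = 24 + 20 − 8 = 36.00.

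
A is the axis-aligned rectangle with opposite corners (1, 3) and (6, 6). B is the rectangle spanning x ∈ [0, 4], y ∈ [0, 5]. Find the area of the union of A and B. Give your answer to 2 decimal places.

29.00

By inclusion–exclusion:
Individual areas: |A| = 15, |B| = 20.
|A∩B|: x∈[1,4], y∈[3,5] → 3·2 = 6.
|A ∪ B| = 35 − 6 = 29.00.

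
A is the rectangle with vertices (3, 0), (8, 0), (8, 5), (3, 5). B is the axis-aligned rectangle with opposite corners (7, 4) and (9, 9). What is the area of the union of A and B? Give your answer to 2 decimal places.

34.00

By inclusion–exclusion:
Individual areas: |A| = 25, |B| = 10.
|A∩B|: x∈[7,8], y∈[4,5] → 1·1 = 1.
|A ∪ B| = 35 − 1 = 34.00.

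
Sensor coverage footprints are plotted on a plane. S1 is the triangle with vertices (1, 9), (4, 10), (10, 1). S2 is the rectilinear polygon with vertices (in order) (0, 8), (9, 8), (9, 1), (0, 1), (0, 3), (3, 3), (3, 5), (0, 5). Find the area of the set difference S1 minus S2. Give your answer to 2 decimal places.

5.58

|S1| = 16.5, |S1∩S2| = 10.9236.
|S1 ∖ S2| = |S1| − |S1∩S2| = 16.5 − 10.9236 = 5.58.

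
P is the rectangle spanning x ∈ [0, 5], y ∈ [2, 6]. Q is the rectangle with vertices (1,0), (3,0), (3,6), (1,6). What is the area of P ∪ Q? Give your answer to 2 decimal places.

24.00

By inclusion–exclusion:
Individual areas: |P| = 20, |Q| = 12.
|P∩Q|: x∈[1,3], y∈[2,6] → 2·4 = 8.
|P ∪ Q| = 32 − 8 = 24.00.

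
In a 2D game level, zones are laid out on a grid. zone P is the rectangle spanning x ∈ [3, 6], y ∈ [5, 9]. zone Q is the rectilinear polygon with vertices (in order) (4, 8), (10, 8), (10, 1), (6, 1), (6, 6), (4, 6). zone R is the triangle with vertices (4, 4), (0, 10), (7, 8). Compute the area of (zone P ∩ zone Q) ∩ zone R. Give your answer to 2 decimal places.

3.83

The region (zone P ∩ zone Q) ∩ zone R is the polygon with vertices (4,6), (4,8), (6,8), (6,6.667), (5.5,6).
By the shoelace formula its area is 3.83.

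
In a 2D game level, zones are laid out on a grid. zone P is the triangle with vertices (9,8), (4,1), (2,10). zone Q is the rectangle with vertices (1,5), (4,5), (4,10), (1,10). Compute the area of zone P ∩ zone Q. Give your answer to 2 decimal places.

The intersection is the polygon with vertices (2,10), (4,9.429), (4,5), (3.111,5).
By the shoelace formula its area is 6.65.

6.65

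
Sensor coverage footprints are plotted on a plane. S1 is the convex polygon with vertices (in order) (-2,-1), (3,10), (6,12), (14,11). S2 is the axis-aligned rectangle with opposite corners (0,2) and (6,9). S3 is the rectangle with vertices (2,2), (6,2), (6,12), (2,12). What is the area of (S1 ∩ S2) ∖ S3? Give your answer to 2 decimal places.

7.20

|S1 ∩ S2| = 28.8727.
|(S1 ∩ S2) ∩ S3| = 21.6727.
|(S1 ∩ S2) ∖ S3| = 28.8727 − 21.6727 = 7.20.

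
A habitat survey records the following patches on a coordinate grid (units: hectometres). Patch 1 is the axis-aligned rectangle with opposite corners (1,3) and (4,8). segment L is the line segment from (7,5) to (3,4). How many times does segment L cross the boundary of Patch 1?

1

The segment meets the boundary at (4,4.25).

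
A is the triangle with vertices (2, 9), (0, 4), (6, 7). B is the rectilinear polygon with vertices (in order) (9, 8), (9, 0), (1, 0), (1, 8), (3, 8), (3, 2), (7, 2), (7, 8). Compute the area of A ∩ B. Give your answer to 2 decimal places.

5.55

The intersection is the polygon with vertices (1.6,8), (3,8), (3,5.5), (1,4.5), (1,6.5).
By the shoelace formula its area is 5.55.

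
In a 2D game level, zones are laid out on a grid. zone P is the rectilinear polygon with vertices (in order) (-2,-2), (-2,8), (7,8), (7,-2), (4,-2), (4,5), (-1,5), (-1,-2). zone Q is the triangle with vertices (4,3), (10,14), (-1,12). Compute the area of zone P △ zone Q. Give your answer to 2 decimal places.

|zone P| = 55, |zone Q| = 54.5, |zone P∩zone Q| = 12.6515.
|zone P △ zone Q| = |zone P| + |zone Q| − 2·|zone P∩zone Q| = 55 + 54.5 − 25.303 = 84.20.

84.20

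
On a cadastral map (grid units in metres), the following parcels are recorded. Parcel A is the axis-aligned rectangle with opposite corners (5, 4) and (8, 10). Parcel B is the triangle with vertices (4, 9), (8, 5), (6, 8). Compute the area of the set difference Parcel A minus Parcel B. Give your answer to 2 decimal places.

16.25

|Parcel A| = 18, |Parcel A∩Parcel B| = 1.75.
|Parcel A ∖ Parcel B| = |Parcel A| − |Parcel A∩Parcel B| = 18 − 1.75 = 16.25.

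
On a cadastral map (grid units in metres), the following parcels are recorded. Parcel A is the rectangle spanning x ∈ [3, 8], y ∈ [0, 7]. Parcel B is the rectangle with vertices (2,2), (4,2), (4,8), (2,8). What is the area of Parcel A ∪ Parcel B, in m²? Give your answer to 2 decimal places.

42.00

By inclusion–exclusion:
Individual areas: |Parcel A| = 35, |Parcel B| = 12.
|Parcel A∩Parcel B|: x∈[3,4], y∈[2,7] → 1·5 = 5.
|Parcel A ∪ Parcel B| = 47 − 5 = 42.00.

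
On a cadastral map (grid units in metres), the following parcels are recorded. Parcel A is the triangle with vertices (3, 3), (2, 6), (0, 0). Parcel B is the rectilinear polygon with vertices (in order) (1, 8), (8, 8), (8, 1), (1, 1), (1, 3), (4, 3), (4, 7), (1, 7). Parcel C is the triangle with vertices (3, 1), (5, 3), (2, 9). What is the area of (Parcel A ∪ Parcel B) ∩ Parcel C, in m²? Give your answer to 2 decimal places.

|Parcel A ∪ Parcel B| = 41.
|(Parcel A ∪ Parcel B) ∩ Parcel C| = 3.96.

3.96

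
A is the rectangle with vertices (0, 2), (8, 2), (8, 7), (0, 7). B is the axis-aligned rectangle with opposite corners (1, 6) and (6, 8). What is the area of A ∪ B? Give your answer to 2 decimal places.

45.00

By inclusion–exclusion:
Individual areas: |A| = 40, |B| = 10.
|A∩B|: x∈[1,6], y∈[6,7] → 5·1 = 5.
|A ∪ B| = 50 − 5 = 45.00.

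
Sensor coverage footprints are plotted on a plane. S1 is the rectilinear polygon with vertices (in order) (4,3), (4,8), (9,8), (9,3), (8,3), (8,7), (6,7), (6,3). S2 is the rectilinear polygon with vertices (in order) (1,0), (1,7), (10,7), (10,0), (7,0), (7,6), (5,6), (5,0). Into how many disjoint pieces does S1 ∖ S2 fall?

S1 ∖ S2 splits into 2 disjoint pieces (area 5, area 3).

2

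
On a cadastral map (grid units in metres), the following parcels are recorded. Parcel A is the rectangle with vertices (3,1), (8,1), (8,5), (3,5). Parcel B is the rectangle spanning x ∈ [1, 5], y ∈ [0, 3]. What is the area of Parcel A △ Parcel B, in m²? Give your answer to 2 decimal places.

24.00

|Parcel A∩Parcel B|: x∈[3,5], y∈[1,3] → 2·2 = 4.
|Parcel A △ Parcel B| = |Parcel A| + |Parcel B| − 2·|Parcel A∩Parcel B| = 20 + 12 − 8 = 24.00.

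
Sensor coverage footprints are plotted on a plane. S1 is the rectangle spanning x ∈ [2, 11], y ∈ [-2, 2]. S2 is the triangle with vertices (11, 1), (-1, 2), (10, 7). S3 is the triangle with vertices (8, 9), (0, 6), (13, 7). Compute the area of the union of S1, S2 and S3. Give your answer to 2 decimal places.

81.38

By inclusion–exclusion:
Individual areas: |S1| = 36, |S2| = 35.5, |S3| = 15.5.
|S1∩S2| = 5.5417.
|S1∩S3| = 0.
|S2∩S3| = 0.0749.
|S1∩S2∩S3| = 0.
|S1 ∪ S2 ∪ S3| = 87 − 5.6166 + 0 = 81.38.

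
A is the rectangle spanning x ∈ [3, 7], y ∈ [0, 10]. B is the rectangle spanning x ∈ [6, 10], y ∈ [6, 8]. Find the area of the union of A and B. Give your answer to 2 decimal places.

By inclusion–exclusion:
Individual areas: |A| = 40, |B| = 8.
|A∩B|: x∈[6,7], y∈[6,8] → 1·2 = 2.
|A ∪ B| = 48 − 2 = 46.00.

46.00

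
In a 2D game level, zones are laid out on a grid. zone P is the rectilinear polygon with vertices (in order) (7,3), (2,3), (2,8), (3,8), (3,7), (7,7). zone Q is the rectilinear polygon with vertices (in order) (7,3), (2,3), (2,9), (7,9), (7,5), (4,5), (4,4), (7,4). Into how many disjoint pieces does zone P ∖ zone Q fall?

1

zone P ∖ zone Q is a single connected region.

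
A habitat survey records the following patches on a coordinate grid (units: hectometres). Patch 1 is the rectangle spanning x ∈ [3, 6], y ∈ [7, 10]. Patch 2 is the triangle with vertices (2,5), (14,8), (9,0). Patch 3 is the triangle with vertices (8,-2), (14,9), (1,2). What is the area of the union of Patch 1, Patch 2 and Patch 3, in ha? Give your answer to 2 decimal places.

By inclusion–exclusion:
Individual areas: |Patch 1| = 9, |Patch 2| = 40.5, |Patch 3| = 50.5.
|Patch 1∩Patch 2| = 0.
|Patch 1∩Patch 3| = 0.
|Patch 2∩Patch 3| = 30.5887.
|Patch 1∩Patch 2∩Patch 3| = 0.
|Patch 1 ∪ Patch 2 ∪ Patch 3| = 100 − 30.5887 + 0 = 69.41.

69.41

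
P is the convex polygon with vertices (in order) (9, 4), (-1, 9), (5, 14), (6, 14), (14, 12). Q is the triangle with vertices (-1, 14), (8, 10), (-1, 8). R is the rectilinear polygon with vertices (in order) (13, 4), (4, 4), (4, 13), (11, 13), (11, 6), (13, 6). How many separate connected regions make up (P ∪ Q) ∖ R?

(P ∪ Q) ∖ R splits into 2 disjoint pieces (area 30.7249, area 8.325).

2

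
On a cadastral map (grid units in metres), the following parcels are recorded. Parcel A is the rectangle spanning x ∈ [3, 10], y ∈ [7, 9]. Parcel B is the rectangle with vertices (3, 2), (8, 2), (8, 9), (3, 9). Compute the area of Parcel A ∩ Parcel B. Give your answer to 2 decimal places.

10.00

|Parcel A∩Parcel B|: x∈[3,8], y∈[7,9] → 5·2 = 10.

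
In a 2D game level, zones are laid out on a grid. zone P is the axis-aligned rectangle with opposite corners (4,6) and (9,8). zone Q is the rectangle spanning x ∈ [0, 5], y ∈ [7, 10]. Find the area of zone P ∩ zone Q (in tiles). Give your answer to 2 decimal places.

1.00

|zone P∩zone Q|: x∈[4,5], y∈[7,8] → 1·1 = 1.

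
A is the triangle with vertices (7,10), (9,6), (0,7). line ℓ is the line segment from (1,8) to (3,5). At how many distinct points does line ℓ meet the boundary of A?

2

The segment meets the boundary at (1.8,6.8), (1.296,7.556).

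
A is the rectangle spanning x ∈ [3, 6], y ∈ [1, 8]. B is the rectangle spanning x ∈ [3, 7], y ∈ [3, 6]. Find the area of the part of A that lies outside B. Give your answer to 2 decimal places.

|A∩B|: x∈[3,6], y∈[3,6] → 3·3 = 9.
|A| = 21.
|A ∖ B| = |A| − |A∩B| = 21 − 9 = 12.00.

12.00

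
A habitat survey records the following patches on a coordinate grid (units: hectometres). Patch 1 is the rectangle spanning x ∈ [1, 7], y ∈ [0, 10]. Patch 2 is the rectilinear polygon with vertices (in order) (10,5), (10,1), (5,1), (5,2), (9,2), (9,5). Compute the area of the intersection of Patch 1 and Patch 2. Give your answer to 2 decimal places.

2.00

The intersection is the polygon with vertices (7,1), (5,1), (5,2), (7,2).
By the shoelace formula its area is 2.00.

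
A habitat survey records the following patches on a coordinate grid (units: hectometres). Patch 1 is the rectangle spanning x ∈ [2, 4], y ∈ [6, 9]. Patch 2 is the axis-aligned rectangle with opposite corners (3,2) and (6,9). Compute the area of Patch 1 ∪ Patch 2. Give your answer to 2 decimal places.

24.00

By inclusion–exclusion:
Individual areas: |Patch 1| = 6, |Patch 2| = 21.
|Patch 1∩Patch 2|: x∈[3,4], y∈[6,9] → 1·3 = 3.
|Patch 1 ∪ Patch 2| = 27 − 3 = 24.00.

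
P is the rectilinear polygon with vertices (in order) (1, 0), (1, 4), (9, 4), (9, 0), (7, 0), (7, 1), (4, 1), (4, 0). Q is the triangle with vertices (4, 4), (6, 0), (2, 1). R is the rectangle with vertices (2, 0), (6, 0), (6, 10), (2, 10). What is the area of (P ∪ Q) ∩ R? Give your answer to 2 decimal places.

|P ∪ Q| = 30.25.
|(P ∪ Q) ∩ R| = 15.25.

15.25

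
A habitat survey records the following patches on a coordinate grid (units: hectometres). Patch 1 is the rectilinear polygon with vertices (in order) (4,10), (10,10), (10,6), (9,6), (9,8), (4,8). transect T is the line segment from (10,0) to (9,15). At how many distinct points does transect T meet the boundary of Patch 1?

2

The segment meets the boundary at (9.333,10), (9.6,6).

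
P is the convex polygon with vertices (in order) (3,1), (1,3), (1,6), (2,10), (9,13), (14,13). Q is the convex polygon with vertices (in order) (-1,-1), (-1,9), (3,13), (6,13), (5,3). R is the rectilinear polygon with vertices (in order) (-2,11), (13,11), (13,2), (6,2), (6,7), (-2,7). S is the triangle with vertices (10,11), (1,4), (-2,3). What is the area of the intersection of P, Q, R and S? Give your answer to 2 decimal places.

0.58

The intersection is the polygon with vertices (5.446,7.458), (4.857,7), (4,7), (5.5,8).
By the shoelace formula its area is 0.58.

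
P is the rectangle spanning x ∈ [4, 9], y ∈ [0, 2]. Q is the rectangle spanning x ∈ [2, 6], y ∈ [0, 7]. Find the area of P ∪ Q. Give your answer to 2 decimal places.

By inclusion–exclusion:
Individual areas: |P| = 10, |Q| = 28.
|P∩Q|: x∈[4,6], y∈[0,2] → 2·2 = 4.
|P ∪ Q| = 38 − 4 = 34.00.

34.00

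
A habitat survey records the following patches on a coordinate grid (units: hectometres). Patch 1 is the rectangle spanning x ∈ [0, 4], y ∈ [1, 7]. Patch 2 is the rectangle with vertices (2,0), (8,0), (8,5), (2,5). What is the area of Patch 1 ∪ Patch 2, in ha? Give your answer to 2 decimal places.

46.00

By inclusion–exclusion:
Individual areas: |Patch 1| = 24, |Patch 2| = 30.
|Patch 1∩Patch 2|: x∈[2,4], y∈[1,5] → 2·4 = 8.
|Patch 1 ∪ Patch 2| = 54 − 8 = 46.00.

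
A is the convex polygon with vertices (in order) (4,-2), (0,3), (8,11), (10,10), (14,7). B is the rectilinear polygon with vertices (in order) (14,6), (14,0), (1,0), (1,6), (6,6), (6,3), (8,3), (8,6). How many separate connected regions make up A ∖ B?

3

A ∖ B splits into 3 disjoint pieces (area 3.8222, area 1.125, area 36.9444).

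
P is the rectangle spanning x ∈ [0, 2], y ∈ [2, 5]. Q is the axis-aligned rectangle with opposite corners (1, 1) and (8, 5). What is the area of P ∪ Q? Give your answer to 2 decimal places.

31.00

By inclusion–exclusion:
Individual areas: |P| = 6, |Q| = 28.
|P∩Q|: x∈[1,2], y∈[2,5] → 1·3 = 3.
|P ∪ Q| = 34 − 3 = 31.00.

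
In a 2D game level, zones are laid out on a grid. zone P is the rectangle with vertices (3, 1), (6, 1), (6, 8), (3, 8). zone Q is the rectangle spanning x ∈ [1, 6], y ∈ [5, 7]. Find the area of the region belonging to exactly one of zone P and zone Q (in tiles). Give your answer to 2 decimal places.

19.00

|zone P∩zone Q|: x∈[3,6], y∈[5,7] → 3·2 = 6.
|zone P △ zone Q| = |zone P| + |zone Q| − 2·|zone P∩zone Q| = 21 + 10 − 12 = 19.00.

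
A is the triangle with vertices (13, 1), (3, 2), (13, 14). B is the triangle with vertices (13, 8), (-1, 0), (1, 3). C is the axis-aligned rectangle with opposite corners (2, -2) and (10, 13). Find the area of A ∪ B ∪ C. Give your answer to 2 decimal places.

156.79

By inclusion–exclusion:
Individual areas: |A| = 65, |B| = 13, |C| = 120.
|A∩B| = 5.6576.
|A∩C| = 31.85.
|B∩C| = 8.6667.
|A∩B∩C| = 4.9612.
|A ∪ B ∪ C| = 198 − 46.1743 + 4.9612 = 156.79.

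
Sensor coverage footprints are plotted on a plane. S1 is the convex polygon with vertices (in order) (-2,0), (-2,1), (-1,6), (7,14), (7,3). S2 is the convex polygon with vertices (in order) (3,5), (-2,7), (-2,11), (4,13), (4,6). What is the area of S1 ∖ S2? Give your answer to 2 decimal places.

56.07

|S1| = 70, |S1∩S2| = 13.9286.
|S1 ∖ S2| = |S1| − |S1∩S2| = 70 − 13.9286 = 56.07.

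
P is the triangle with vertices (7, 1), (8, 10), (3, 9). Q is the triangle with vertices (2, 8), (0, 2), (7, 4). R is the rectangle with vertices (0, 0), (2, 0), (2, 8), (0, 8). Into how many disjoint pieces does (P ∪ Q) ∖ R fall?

1

(P ∪ Q) ∖ R is a single connected region.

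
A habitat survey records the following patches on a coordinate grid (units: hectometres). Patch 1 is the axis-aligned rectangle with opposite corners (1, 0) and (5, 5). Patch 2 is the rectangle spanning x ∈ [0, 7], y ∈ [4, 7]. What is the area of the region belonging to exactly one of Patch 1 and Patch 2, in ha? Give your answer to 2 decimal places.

33.00

|Patch 1∩Patch 2|: x∈[1,5], y∈[4,5] → 4·1 = 4.
|Patch 1 △ Patch 2| = |Patch 1| + |Patch 2| − 2·|Patch 1∩Patch 2| = 20 + 21 − 8 = 33.00.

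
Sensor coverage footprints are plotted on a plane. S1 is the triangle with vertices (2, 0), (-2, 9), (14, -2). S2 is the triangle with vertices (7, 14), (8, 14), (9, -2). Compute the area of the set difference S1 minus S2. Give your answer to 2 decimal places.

49.60

|S1| = 50, |S1∩S2| = 0.3997.
|S1 ∖ S2| = |S1| − |S1∩S2| = 50 − 0.3997 = 49.60.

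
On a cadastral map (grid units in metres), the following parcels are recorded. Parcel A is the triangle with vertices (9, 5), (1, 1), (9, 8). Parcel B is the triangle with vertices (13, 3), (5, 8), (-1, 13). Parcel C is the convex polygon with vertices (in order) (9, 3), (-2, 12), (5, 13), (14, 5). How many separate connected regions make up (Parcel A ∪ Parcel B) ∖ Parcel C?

(Parcel A ∪ Parcel B) ∖ Parcel C splits into 3 disjoint pieces (area 6.1347, area 0.0523, area 0.1001).

3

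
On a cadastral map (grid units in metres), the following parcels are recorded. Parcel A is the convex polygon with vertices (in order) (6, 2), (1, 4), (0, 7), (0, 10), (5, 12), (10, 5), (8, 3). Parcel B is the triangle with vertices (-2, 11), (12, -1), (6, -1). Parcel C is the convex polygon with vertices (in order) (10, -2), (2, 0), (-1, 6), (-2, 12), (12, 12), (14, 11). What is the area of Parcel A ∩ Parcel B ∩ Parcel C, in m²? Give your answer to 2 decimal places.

16.89

The intersection is the polygon with vertices (0,8), (0,9.286), (7.579,2.789), (6,2), (3.273,3.091).
By the shoelace formula its area is 16.89.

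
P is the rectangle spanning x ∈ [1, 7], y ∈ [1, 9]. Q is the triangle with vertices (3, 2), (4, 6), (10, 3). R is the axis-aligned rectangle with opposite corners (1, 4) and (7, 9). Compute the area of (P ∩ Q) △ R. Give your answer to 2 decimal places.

32.11

|P ∩ Q| = 10.6071.
|(P ∩ Q) ∩ R| = 4.25.
|(P ∩ Q) △ R| = 10.6071 + 30 − 8.5 = 32.11.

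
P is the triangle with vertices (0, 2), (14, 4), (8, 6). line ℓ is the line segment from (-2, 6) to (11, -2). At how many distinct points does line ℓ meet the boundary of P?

2

The segment meets the boundary at (3.652,2.522), (2.483,3.241).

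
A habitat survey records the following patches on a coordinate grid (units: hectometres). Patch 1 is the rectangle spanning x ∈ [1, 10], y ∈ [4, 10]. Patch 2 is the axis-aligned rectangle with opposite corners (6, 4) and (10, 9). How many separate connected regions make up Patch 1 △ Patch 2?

1

Patch 1 △ Patch 2 is a single connected region.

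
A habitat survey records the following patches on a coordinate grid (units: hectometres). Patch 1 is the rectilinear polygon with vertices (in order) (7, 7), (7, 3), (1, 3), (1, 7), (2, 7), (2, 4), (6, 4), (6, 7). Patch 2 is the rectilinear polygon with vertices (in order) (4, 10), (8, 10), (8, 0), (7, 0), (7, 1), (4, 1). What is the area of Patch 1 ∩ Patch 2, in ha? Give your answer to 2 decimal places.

The intersection is the polygon with vertices (7,3), (4,3), (4,4), (6,4), (6,7), (7,7).
By the shoelace formula its area is 6.00.

6.00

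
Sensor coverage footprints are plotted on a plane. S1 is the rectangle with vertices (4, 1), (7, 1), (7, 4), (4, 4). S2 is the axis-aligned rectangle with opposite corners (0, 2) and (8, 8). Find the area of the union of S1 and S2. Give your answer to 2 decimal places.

By inclusion–exclusion:
Individual areas: |S1| = 9, |S2| = 48.
|S1∩S2|: x∈[4,7], y∈[2,4] → 3·2 = 6.
|S1 ∪ S2| = 57 − 6 = 51.00.

51.00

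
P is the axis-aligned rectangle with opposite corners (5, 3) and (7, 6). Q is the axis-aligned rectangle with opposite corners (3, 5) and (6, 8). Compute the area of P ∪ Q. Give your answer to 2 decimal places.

By inclusion–exclusion:
Individual areas: |P| = 6, |Q| = 9.
|P∩Q|: x∈[5,6], y∈[5,6] → 1·1 = 1.
|P ∪ Q| = 15 − 1 = 14.00.

14.00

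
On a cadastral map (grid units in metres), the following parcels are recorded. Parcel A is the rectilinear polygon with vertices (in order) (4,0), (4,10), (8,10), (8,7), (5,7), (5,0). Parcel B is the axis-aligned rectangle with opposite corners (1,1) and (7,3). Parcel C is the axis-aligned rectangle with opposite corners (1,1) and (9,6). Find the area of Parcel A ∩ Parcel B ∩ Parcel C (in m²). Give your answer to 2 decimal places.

2.00

The intersection is the polygon with vertices (5,3), (5,1), (4,1), (4,3).
By the shoelace formula its area is 2.00.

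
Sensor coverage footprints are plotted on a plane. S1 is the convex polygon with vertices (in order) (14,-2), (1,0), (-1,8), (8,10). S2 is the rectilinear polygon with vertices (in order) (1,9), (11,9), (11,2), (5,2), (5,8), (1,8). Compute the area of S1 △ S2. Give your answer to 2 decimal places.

77.89

|S1| = 110, |S2| = 46, |S1∩S2| = 39.0556.
|S1 △ S2| = |S1| + |S2| − 2·|S1∩S2| = 110 + 46 − 78.1111 = 77.89.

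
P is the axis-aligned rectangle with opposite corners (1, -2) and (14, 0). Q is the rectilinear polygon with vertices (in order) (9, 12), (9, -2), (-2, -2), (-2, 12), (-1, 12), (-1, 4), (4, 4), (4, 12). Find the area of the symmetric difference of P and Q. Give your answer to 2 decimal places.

108.00

|P| = 26, |Q| = 114, |P∩Q| = 16.
|P △ Q| = |P| + |Q| − 2·|P∩Q| = 26 + 114 − 32 = 108.00.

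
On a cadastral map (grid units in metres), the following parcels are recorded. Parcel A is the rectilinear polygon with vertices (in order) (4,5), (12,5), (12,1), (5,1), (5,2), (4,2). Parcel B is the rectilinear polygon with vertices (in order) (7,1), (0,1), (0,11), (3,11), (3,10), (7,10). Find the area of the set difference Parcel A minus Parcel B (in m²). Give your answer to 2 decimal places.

|Parcel A| = 31, |Parcel A∩Parcel B| = 11.
|Parcel A ∖ Parcel B| = |Parcel A| − |Parcel A∩Parcel B| = 31 − 11 = 20.00.

20.00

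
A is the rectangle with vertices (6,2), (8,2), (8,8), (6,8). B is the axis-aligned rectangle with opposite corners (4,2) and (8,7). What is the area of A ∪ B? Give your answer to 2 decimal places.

22.00

By inclusion–exclusion:
Individual areas: |A| = 12, |B| = 20.
|A∩B|: x∈[6,8], y∈[2,7] → 2·5 = 10.
|A ∪ B| = 32 − 10 = 22.00.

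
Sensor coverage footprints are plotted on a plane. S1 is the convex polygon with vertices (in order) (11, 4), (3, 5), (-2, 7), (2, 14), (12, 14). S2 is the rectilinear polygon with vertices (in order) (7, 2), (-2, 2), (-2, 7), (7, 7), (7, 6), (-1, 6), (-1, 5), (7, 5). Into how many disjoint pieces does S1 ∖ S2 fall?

1

S1 ∖ S2 is a single connected region.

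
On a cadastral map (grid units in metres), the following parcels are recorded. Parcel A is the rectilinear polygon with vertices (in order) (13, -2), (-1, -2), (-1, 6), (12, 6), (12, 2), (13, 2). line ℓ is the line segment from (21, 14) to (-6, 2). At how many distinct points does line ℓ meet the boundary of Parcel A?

2

The segment meets the boundary at (-1,4.222), (3,6).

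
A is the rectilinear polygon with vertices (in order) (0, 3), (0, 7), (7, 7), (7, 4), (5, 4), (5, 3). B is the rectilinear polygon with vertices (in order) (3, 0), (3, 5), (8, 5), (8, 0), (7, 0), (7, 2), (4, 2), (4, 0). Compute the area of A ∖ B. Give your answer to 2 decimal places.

20.00

|A| = 26, |A∩B| = 6.
|A ∖ B| = |A| − |A∩B| = 26 − 6 = 20.00.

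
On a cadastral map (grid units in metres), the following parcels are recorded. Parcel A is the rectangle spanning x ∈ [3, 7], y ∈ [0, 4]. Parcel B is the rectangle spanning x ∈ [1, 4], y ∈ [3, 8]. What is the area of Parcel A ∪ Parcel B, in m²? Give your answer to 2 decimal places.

30.00

By inclusion–exclusion:
Individual areas: |Parcel A| = 16, |Parcel B| = 15.
|Parcel A∩Parcel B|: x∈[3,4], y∈[3,4] → 1·1 = 1.
|Parcel A ∪ Parcel B| = 31 − 1 = 30.00.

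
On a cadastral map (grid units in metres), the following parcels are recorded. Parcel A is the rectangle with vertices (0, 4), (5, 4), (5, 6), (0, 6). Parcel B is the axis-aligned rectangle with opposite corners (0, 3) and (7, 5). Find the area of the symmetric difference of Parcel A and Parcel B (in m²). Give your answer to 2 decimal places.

14.00

|Parcel A∩Parcel B|: x∈[0,5], y∈[4,5] → 5·1 = 5.
|Parcel A △ Parcel B| = |Parcel A| + |Parcel B| − 2·|Parcel A∩Parcel B| = 10 + 14 − 10 = 14.00.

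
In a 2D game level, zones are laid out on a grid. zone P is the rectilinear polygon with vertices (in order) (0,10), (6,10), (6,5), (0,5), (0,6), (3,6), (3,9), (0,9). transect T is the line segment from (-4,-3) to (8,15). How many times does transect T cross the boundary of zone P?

4

The segment meets the boundary at (4.667,10), (3,7.5), (2,6), (1.333,5).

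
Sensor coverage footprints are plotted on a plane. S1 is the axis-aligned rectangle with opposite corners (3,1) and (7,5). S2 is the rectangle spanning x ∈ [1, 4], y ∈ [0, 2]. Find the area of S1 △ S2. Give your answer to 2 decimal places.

20.00

|S1∩S2|: x∈[3,4], y∈[1,2] → 1·1 = 1.
|S1 △ S2| = |S1| + |S2| − 2·|S1∩S2| = 16 + 6 − 2 = 20.00.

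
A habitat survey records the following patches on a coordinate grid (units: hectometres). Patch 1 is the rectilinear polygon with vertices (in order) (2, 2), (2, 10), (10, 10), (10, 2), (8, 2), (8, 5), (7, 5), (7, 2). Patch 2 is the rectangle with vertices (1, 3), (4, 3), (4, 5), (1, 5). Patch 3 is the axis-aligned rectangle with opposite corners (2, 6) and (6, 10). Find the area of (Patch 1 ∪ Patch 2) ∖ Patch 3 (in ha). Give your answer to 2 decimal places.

|Patch 1 ∪ Patch 2| = 63.
|(Patch 1 ∪ Patch 2) ∩ Patch 3| = 16.
|(Patch 1 ∪ Patch 2) ∖ Patch 3| = 63 − 16 = 47.00.

47.00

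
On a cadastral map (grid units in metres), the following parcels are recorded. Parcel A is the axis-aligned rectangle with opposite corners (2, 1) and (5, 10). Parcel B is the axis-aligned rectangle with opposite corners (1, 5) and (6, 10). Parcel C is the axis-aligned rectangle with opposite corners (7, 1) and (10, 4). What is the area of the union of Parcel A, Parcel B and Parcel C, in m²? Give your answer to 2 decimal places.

By inclusion–exclusion:
Individual areas: |Parcel A| = 27, |Parcel B| = 25, |Parcel C| = 9.
|Parcel A∩Parcel B|: x∈[2,5], y∈[5,10] → 3·5 = 15.
|Parcel A∩Parcel C| = 0 (no overlap).
|Parcel B∩Parcel C| = 0 (no overlap).
|Parcel A∩Parcel B∩Parcel C| = 0.
|Parcel A ∪ Parcel B ∪ Parcel C| = 61 − 15 + 0 = 46.00.

46.00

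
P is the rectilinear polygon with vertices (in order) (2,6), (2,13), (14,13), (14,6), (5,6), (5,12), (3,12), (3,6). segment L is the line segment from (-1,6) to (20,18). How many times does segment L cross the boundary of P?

The segment meets the boundary at (11.25,13), (5,9.429), (3,8.286), (2,7.714).

4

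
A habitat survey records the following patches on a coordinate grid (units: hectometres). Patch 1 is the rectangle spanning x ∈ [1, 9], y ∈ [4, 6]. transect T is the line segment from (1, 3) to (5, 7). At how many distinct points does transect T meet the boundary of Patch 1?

2

The segment meets the boundary at (4,6), (2,4).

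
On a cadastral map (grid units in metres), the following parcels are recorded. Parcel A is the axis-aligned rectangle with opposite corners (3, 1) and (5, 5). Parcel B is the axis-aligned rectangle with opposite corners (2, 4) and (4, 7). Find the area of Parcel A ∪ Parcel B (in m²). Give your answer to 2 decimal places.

By inclusion–exclusion:
Individual areas: |Parcel A| = 8, |Parcel B| = 6.
|Parcel A∩Parcel B|: x∈[3,4], y∈[4,5] → 1·1 = 1.
|Parcel A ∪ Parcel B| = 14 − 1 = 13.00.

13.00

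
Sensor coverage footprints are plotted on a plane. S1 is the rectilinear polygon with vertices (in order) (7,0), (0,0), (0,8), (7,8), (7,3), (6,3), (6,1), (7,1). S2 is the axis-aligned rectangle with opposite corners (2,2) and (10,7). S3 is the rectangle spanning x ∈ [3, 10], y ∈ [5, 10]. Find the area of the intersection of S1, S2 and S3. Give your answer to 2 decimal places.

8.00

The intersection is the polygon with vertices (7,7), (7,5), (3,5), (3,7).
By the shoelace formula its area is 8.00.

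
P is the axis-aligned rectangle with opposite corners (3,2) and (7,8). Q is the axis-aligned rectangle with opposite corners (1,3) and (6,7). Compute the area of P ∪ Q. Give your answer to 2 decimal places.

By inclusion–exclusion:
Individual areas: |P| = 24, |Q| = 20.
|P∩Q|: x∈[3,6], y∈[3,7] → 3·4 = 12.
|P ∪ Q| = 44 − 12 = 32.00.

32.00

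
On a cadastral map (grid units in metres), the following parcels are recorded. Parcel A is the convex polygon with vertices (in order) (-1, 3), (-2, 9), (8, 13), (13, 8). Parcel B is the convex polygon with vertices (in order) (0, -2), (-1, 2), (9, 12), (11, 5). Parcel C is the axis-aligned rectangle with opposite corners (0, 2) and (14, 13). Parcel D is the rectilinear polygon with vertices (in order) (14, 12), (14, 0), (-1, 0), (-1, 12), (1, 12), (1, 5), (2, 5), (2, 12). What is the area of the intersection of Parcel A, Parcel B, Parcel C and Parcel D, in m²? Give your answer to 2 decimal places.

26.74

The intersection is the polygon with vertices (10.407,7.074), (0.556,3.556), (9,12).
By the shoelace formula its area is 26.74.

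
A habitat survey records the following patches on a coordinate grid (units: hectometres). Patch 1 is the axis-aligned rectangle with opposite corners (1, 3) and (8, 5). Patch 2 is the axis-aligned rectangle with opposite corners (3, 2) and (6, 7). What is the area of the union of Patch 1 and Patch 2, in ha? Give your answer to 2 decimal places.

23.00

By inclusion–exclusion:
Individual areas: |Patch 1| = 14, |Patch 2| = 15.
|Patch 1∩Patch 2|: x∈[3,6], y∈[3,5] → 3·2 = 6.
|Patch 1 ∪ Patch 2| = 29 − 6 = 23.00.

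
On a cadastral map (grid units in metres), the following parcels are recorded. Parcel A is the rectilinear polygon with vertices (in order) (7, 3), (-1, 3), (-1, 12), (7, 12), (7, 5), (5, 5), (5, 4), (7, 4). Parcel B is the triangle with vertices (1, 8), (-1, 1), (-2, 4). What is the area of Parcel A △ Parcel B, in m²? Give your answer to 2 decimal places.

68.98

|Parcel A| = 70, |Parcel B| = 6.5, |Parcel A∩Parcel B| = 3.7619.
|Parcel A △ Parcel B| = |Parcel A| + |Parcel B| − 2·|Parcel A∩Parcel B| = 70 + 6.5 − 7.5238 = 68.98.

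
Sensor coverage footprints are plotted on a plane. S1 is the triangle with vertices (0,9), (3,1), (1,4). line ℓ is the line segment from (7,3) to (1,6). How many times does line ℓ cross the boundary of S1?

The segment meets the boundary at (1.154,5.923).

1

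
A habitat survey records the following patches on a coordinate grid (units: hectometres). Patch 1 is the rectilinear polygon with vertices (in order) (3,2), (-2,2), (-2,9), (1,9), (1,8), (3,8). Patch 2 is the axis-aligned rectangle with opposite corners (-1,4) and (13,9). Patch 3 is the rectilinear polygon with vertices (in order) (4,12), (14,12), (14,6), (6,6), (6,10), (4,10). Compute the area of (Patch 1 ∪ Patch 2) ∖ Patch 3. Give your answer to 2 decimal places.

|Patch 1 ∪ Patch 2| = 85.
|(Patch 1 ∪ Patch 2) ∩ Patch 3| = 21.
|(Patch 1 ∪ Patch 2) ∖ Patch 3| = 85 − 21 = 64.00.

64.00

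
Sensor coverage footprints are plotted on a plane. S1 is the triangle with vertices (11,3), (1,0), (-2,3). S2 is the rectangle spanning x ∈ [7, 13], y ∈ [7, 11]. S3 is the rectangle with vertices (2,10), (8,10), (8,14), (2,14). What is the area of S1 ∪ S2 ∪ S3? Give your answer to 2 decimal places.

66.50

By inclusion–exclusion:
Individual areas: |S1| = 19.5, |S2| = 24, |S3| = 24.
|S1∩S2| = 0.
|S1∩S3| = 0.
|S2∩S3|: x∈[7,8], y∈[10,11] → 1·1 = 1.
|S1∩S2∩S3| = 0.
|S1 ∪ S2 ∪ S3| = 67.5 − 1 + 0 = 66.50.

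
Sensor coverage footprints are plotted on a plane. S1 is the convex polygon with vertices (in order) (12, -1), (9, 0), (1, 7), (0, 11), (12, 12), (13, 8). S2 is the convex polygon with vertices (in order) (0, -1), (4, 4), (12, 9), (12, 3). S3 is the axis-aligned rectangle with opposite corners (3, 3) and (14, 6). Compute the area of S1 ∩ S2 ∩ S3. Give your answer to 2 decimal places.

The intersection is the polygon with vertices (7.2,6), (12,6), (12,3), (5.571,3), (4.25,4.156).
By the shoelace formula its area is 19.77.

19.77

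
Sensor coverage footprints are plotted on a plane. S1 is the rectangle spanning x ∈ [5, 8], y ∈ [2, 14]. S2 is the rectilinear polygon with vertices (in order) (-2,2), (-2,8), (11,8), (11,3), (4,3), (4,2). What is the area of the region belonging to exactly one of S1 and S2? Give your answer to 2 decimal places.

77.00

|S1| = 36, |S2| = 71, |S1∩S2| = 15.
|S1 △ S2| = |S1| + |S2| − 2·|S1∩S2| = 36 + 71 − 30 = 77.00.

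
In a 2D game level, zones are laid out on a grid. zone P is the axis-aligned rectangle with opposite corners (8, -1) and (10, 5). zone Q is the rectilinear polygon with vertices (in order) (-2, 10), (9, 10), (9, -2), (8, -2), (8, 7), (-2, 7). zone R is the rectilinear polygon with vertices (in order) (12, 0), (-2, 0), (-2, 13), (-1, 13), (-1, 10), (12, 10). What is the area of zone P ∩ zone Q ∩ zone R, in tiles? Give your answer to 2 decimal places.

The intersection is the polygon with vertices (9,0), (8,0), (8,5), (9,5).
By the shoelace formula its area is 5.00.

5.00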